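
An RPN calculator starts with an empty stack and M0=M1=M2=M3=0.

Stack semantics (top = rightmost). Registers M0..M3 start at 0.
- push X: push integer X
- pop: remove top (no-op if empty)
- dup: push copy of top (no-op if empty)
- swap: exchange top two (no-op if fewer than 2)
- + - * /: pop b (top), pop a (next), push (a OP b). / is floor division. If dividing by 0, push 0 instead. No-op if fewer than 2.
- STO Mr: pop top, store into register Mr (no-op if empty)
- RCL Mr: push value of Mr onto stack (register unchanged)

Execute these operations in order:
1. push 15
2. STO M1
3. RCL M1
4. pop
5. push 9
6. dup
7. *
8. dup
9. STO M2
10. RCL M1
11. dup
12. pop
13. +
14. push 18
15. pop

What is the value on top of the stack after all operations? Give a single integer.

After op 1 (push 15): stack=[15] mem=[0,0,0,0]
After op 2 (STO M1): stack=[empty] mem=[0,15,0,0]
After op 3 (RCL M1): stack=[15] mem=[0,15,0,0]
After op 4 (pop): stack=[empty] mem=[0,15,0,0]
After op 5 (push 9): stack=[9] mem=[0,15,0,0]
After op 6 (dup): stack=[9,9] mem=[0,15,0,0]
After op 7 (*): stack=[81] mem=[0,15,0,0]
After op 8 (dup): stack=[81,81] mem=[0,15,0,0]
After op 9 (STO M2): stack=[81] mem=[0,15,81,0]
After op 10 (RCL M1): stack=[81,15] mem=[0,15,81,0]
After op 11 (dup): stack=[81,15,15] mem=[0,15,81,0]
After op 12 (pop): stack=[81,15] mem=[0,15,81,0]
After op 13 (+): stack=[96] mem=[0,15,81,0]
After op 14 (push 18): stack=[96,18] mem=[0,15,81,0]
After op 15 (pop): stack=[96] mem=[0,15,81,0]

Answer: 96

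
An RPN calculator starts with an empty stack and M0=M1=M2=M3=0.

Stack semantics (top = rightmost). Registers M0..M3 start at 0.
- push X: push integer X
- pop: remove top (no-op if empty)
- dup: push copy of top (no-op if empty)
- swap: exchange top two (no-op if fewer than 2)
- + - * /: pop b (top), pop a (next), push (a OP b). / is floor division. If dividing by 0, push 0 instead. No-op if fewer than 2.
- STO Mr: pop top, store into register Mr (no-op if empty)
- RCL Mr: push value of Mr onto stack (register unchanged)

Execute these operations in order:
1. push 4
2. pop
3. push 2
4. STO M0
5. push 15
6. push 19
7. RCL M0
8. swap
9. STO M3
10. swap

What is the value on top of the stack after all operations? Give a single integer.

Answer: 15

Derivation:
After op 1 (push 4): stack=[4] mem=[0,0,0,0]
After op 2 (pop): stack=[empty] mem=[0,0,0,0]
After op 3 (push 2): stack=[2] mem=[0,0,0,0]
After op 4 (STO M0): stack=[empty] mem=[2,0,0,0]
After op 5 (push 15): stack=[15] mem=[2,0,0,0]
After op 6 (push 19): stack=[15,19] mem=[2,0,0,0]
After op 7 (RCL M0): stack=[15,19,2] mem=[2,0,0,0]
After op 8 (swap): stack=[15,2,19] mem=[2,0,0,0]
After op 9 (STO M3): stack=[15,2] mem=[2,0,0,19]
After op 10 (swap): stack=[2,15] mem=[2,0,0,19]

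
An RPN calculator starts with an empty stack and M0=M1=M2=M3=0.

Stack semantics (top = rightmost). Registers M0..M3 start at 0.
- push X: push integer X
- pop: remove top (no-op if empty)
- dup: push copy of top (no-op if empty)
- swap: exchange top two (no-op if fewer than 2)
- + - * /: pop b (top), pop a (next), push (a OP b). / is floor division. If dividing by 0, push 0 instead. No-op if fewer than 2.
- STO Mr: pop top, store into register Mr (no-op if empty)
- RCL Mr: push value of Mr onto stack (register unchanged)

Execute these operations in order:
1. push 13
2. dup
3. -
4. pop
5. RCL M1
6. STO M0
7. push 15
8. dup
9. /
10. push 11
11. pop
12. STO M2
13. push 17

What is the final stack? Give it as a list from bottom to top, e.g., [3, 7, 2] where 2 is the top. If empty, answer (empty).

After op 1 (push 13): stack=[13] mem=[0,0,0,0]
After op 2 (dup): stack=[13,13] mem=[0,0,0,0]
After op 3 (-): stack=[0] mem=[0,0,0,0]
After op 4 (pop): stack=[empty] mem=[0,0,0,0]
After op 5 (RCL M1): stack=[0] mem=[0,0,0,0]
After op 6 (STO M0): stack=[empty] mem=[0,0,0,0]
After op 7 (push 15): stack=[15] mem=[0,0,0,0]
After op 8 (dup): stack=[15,15] mem=[0,0,0,0]
After op 9 (/): stack=[1] mem=[0,0,0,0]
After op 10 (push 11): stack=[1,11] mem=[0,0,0,0]
After op 11 (pop): stack=[1] mem=[0,0,0,0]
After op 12 (STO M2): stack=[empty] mem=[0,0,1,0]
After op 13 (push 17): stack=[17] mem=[0,0,1,0]

Answer: [17]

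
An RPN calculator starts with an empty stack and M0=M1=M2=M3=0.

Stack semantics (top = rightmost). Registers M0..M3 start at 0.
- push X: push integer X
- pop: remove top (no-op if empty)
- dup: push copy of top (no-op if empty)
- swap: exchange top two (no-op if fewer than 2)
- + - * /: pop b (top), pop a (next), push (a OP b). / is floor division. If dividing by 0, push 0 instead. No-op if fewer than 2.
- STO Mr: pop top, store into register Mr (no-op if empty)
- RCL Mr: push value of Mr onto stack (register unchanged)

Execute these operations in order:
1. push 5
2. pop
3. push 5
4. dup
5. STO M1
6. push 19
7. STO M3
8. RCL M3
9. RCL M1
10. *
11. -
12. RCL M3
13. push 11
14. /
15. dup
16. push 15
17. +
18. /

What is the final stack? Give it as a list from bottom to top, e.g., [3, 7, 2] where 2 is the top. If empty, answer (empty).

After op 1 (push 5): stack=[5] mem=[0,0,0,0]
After op 2 (pop): stack=[empty] mem=[0,0,0,0]
After op 3 (push 5): stack=[5] mem=[0,0,0,0]
After op 4 (dup): stack=[5,5] mem=[0,0,0,0]
After op 5 (STO M1): stack=[5] mem=[0,5,0,0]
After op 6 (push 19): stack=[5,19] mem=[0,5,0,0]
After op 7 (STO M3): stack=[5] mem=[0,5,0,19]
After op 8 (RCL M3): stack=[5,19] mem=[0,5,0,19]
After op 9 (RCL M1): stack=[5,19,5] mem=[0,5,0,19]
After op 10 (*): stack=[5,95] mem=[0,5,0,19]
After op 11 (-): stack=[-90] mem=[0,5,0,19]
After op 12 (RCL M3): stack=[-90,19] mem=[0,5,0,19]
After op 13 (push 11): stack=[-90,19,11] mem=[0,5,0,19]
After op 14 (/): stack=[-90,1] mem=[0,5,0,19]
After op 15 (dup): stack=[-90,1,1] mem=[0,5,0,19]
After op 16 (push 15): stack=[-90,1,1,15] mem=[0,5,0,19]
After op 17 (+): stack=[-90,1,16] mem=[0,5,0,19]
After op 18 (/): stack=[-90,0] mem=[0,5,0,19]

Answer: [-90, 0]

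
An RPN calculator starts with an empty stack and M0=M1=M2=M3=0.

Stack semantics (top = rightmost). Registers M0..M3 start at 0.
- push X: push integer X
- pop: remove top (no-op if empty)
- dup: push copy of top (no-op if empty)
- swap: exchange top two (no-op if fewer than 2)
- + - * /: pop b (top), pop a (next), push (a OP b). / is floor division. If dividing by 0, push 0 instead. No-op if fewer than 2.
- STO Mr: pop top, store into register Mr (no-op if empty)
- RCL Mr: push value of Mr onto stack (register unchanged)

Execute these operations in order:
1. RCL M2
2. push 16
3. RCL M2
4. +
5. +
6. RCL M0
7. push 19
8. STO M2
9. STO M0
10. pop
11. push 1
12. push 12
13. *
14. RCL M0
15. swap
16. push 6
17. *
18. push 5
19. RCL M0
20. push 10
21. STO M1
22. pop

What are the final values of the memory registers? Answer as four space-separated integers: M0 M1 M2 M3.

Answer: 0 10 19 0

Derivation:
After op 1 (RCL M2): stack=[0] mem=[0,0,0,0]
After op 2 (push 16): stack=[0,16] mem=[0,0,0,0]
After op 3 (RCL M2): stack=[0,16,0] mem=[0,0,0,0]
After op 4 (+): stack=[0,16] mem=[0,0,0,0]
After op 5 (+): stack=[16] mem=[0,0,0,0]
After op 6 (RCL M0): stack=[16,0] mem=[0,0,0,0]
After op 7 (push 19): stack=[16,0,19] mem=[0,0,0,0]
After op 8 (STO M2): stack=[16,0] mem=[0,0,19,0]
After op 9 (STO M0): stack=[16] mem=[0,0,19,0]
After op 10 (pop): stack=[empty] mem=[0,0,19,0]
After op 11 (push 1): stack=[1] mem=[0,0,19,0]
After op 12 (push 12): stack=[1,12] mem=[0,0,19,0]
After op 13 (*): stack=[12] mem=[0,0,19,0]
After op 14 (RCL M0): stack=[12,0] mem=[0,0,19,0]
After op 15 (swap): stack=[0,12] mem=[0,0,19,0]
After op 16 (push 6): stack=[0,12,6] mem=[0,0,19,0]
After op 17 (*): stack=[0,72] mem=[0,0,19,0]
After op 18 (push 5): stack=[0,72,5] mem=[0,0,19,0]
After op 19 (RCL M0): stack=[0,72,5,0] mem=[0,0,19,0]
After op 20 (push 10): stack=[0,72,5,0,10] mem=[0,0,19,0]
After op 21 (STO M1): stack=[0,72,5,0] mem=[0,10,19,0]
After op 22 (pop): stack=[0,72,5] mem=[0,10,19,0]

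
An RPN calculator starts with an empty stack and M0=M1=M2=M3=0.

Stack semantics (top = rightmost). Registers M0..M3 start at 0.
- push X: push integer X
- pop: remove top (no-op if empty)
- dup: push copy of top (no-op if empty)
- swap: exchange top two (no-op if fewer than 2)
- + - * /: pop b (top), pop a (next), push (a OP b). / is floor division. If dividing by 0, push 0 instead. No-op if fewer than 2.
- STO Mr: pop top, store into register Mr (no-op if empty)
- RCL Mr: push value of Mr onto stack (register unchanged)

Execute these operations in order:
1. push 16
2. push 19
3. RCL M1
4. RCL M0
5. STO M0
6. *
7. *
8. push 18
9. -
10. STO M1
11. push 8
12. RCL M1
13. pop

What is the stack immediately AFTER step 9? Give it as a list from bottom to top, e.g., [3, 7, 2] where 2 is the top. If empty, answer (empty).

After op 1 (push 16): stack=[16] mem=[0,0,0,0]
After op 2 (push 19): stack=[16,19] mem=[0,0,0,0]
After op 3 (RCL M1): stack=[16,19,0] mem=[0,0,0,0]
After op 4 (RCL M0): stack=[16,19,0,0] mem=[0,0,0,0]
After op 5 (STO M0): stack=[16,19,0] mem=[0,0,0,0]
After op 6 (*): stack=[16,0] mem=[0,0,0,0]
After op 7 (*): stack=[0] mem=[0,0,0,0]
After op 8 (push 18): stack=[0,18] mem=[0,0,0,0]
After op 9 (-): stack=[-18] mem=[0,0,0,0]

[-18]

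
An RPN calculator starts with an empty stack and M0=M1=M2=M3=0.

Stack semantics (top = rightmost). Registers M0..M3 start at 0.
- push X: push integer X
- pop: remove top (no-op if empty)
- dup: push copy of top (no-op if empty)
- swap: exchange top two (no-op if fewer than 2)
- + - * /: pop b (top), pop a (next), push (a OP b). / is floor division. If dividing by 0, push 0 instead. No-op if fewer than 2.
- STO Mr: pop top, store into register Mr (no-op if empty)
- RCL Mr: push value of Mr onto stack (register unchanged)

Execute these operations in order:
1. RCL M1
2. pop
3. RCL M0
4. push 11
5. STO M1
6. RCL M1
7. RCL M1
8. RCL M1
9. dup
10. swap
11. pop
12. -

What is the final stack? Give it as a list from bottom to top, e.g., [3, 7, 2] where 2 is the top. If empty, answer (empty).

After op 1 (RCL M1): stack=[0] mem=[0,0,0,0]
After op 2 (pop): stack=[empty] mem=[0,0,0,0]
After op 3 (RCL M0): stack=[0] mem=[0,0,0,0]
After op 4 (push 11): stack=[0,11] mem=[0,0,0,0]
After op 5 (STO M1): stack=[0] mem=[0,11,0,0]
After op 6 (RCL M1): stack=[0,11] mem=[0,11,0,0]
After op 7 (RCL M1): stack=[0,11,11] mem=[0,11,0,0]
After op 8 (RCL M1): stack=[0,11,11,11] mem=[0,11,0,0]
After op 9 (dup): stack=[0,11,11,11,11] mem=[0,11,0,0]
After op 10 (swap): stack=[0,11,11,11,11] mem=[0,11,0,0]
After op 11 (pop): stack=[0,11,11,11] mem=[0,11,0,0]
After op 12 (-): stack=[0,11,0] mem=[0,11,0,0]

Answer: [0, 11, 0]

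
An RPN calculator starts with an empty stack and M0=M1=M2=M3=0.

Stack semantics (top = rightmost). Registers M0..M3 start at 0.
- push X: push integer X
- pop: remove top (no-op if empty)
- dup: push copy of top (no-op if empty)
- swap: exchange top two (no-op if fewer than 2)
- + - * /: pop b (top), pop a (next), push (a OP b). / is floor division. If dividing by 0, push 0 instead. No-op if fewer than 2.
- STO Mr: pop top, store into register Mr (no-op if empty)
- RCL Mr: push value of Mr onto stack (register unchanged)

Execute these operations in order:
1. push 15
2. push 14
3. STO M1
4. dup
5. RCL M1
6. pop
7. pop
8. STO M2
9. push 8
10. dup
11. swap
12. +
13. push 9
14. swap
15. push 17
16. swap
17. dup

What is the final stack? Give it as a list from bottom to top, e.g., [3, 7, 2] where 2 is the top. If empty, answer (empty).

Answer: [9, 17, 16, 16]

Derivation:
After op 1 (push 15): stack=[15] mem=[0,0,0,0]
After op 2 (push 14): stack=[15,14] mem=[0,0,0,0]
After op 3 (STO M1): stack=[15] mem=[0,14,0,0]
After op 4 (dup): stack=[15,15] mem=[0,14,0,0]
After op 5 (RCL M1): stack=[15,15,14] mem=[0,14,0,0]
After op 6 (pop): stack=[15,15] mem=[0,14,0,0]
After op 7 (pop): stack=[15] mem=[0,14,0,0]
After op 8 (STO M2): stack=[empty] mem=[0,14,15,0]
After op 9 (push 8): stack=[8] mem=[0,14,15,0]
After op 10 (dup): stack=[8,8] mem=[0,14,15,0]
After op 11 (swap): stack=[8,8] mem=[0,14,15,0]
After op 12 (+): stack=[16] mem=[0,14,15,0]
After op 13 (push 9): stack=[16,9] mem=[0,14,15,0]
After op 14 (swap): stack=[9,16] mem=[0,14,15,0]
After op 15 (push 17): stack=[9,16,17] mem=[0,14,15,0]
After op 16 (swap): stack=[9,17,16] mem=[0,14,15,0]
After op 17 (dup): stack=[9,17,16,16] mem=[0,14,15,0]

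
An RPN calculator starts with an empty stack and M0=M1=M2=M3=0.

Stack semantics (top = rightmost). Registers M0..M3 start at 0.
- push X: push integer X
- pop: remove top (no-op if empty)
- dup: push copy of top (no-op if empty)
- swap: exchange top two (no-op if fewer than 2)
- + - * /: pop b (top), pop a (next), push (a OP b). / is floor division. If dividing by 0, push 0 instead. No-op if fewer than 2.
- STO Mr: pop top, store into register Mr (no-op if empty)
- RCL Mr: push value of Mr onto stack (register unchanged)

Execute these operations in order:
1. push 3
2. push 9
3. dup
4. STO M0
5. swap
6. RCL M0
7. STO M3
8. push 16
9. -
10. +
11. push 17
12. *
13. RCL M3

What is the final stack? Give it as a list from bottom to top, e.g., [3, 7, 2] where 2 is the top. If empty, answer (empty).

Answer: [-68, 9]

Derivation:
After op 1 (push 3): stack=[3] mem=[0,0,0,0]
After op 2 (push 9): stack=[3,9] mem=[0,0,0,0]
After op 3 (dup): stack=[3,9,9] mem=[0,0,0,0]
After op 4 (STO M0): stack=[3,9] mem=[9,0,0,0]
After op 5 (swap): stack=[9,3] mem=[9,0,0,0]
After op 6 (RCL M0): stack=[9,3,9] mem=[9,0,0,0]
After op 7 (STO M3): stack=[9,3] mem=[9,0,0,9]
After op 8 (push 16): stack=[9,3,16] mem=[9,0,0,9]
After op 9 (-): stack=[9,-13] mem=[9,0,0,9]
After op 10 (+): stack=[-4] mem=[9,0,0,9]
After op 11 (push 17): stack=[-4,17] mem=[9,0,0,9]
After op 12 (*): stack=[-68] mem=[9,0,0,9]
After op 13 (RCL M3): stack=[-68,9] mem=[9,0,0,9]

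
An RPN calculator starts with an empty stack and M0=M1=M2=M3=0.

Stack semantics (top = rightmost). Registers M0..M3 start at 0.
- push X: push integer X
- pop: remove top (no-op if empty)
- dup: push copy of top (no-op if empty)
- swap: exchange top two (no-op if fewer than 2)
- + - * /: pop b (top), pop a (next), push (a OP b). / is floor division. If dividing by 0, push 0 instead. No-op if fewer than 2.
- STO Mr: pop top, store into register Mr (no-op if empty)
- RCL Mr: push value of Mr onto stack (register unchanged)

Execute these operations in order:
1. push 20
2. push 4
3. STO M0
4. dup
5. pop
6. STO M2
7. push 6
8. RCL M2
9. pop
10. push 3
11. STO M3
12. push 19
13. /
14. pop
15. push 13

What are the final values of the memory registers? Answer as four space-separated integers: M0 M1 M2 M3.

Answer: 4 0 20 3

Derivation:
After op 1 (push 20): stack=[20] mem=[0,0,0,0]
After op 2 (push 4): stack=[20,4] mem=[0,0,0,0]
After op 3 (STO M0): stack=[20] mem=[4,0,0,0]
After op 4 (dup): stack=[20,20] mem=[4,0,0,0]
After op 5 (pop): stack=[20] mem=[4,0,0,0]
After op 6 (STO M2): stack=[empty] mem=[4,0,20,0]
After op 7 (push 6): stack=[6] mem=[4,0,20,0]
After op 8 (RCL M2): stack=[6,20] mem=[4,0,20,0]
After op 9 (pop): stack=[6] mem=[4,0,20,0]
After op 10 (push 3): stack=[6,3] mem=[4,0,20,0]
After op 11 (STO M3): stack=[6] mem=[4,0,20,3]
After op 12 (push 19): stack=[6,19] mem=[4,0,20,3]
After op 13 (/): stack=[0] mem=[4,0,20,3]
After op 14 (pop): stack=[empty] mem=[4,0,20,3]
After op 15 (push 13): stack=[13] mem=[4,0,20,3]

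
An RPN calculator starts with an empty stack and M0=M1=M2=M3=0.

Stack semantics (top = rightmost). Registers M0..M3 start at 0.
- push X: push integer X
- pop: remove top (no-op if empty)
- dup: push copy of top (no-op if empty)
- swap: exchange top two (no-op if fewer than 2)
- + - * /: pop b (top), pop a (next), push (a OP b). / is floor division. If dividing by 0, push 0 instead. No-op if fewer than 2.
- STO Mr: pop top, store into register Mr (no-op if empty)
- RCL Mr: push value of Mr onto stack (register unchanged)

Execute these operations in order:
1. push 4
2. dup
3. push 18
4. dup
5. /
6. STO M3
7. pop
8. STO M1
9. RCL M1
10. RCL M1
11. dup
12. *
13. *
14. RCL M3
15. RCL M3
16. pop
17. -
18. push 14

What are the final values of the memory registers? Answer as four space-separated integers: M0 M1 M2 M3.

Answer: 0 4 0 1

Derivation:
After op 1 (push 4): stack=[4] mem=[0,0,0,0]
After op 2 (dup): stack=[4,4] mem=[0,0,0,0]
After op 3 (push 18): stack=[4,4,18] mem=[0,0,0,0]
After op 4 (dup): stack=[4,4,18,18] mem=[0,0,0,0]
After op 5 (/): stack=[4,4,1] mem=[0,0,0,0]
After op 6 (STO M3): stack=[4,4] mem=[0,0,0,1]
After op 7 (pop): stack=[4] mem=[0,0,0,1]
After op 8 (STO M1): stack=[empty] mem=[0,4,0,1]
After op 9 (RCL M1): stack=[4] mem=[0,4,0,1]
After op 10 (RCL M1): stack=[4,4] mem=[0,4,0,1]
After op 11 (dup): stack=[4,4,4] mem=[0,4,0,1]
After op 12 (*): stack=[4,16] mem=[0,4,0,1]
After op 13 (*): stack=[64] mem=[0,4,0,1]
After op 14 (RCL M3): stack=[64,1] mem=[0,4,0,1]
After op 15 (RCL M3): stack=[64,1,1] mem=[0,4,0,1]
After op 16 (pop): stack=[64,1] mem=[0,4,0,1]
After op 17 (-): stack=[63] mem=[0,4,0,1]
After op 18 (push 14): stack=[63,14] mem=[0,4,0,1]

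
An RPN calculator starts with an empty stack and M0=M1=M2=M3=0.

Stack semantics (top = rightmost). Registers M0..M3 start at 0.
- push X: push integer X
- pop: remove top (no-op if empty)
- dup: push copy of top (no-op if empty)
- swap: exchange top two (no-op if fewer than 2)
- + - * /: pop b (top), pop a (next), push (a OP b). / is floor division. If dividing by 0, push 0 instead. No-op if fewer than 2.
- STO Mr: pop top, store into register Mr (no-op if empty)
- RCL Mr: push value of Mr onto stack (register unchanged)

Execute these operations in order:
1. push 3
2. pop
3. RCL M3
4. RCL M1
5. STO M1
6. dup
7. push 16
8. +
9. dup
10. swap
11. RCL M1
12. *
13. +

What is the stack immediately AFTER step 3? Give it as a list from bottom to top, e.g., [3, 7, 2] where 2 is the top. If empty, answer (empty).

After op 1 (push 3): stack=[3] mem=[0,0,0,0]
After op 2 (pop): stack=[empty] mem=[0,0,0,0]
After op 3 (RCL M3): stack=[0] mem=[0,0,0,0]

[0]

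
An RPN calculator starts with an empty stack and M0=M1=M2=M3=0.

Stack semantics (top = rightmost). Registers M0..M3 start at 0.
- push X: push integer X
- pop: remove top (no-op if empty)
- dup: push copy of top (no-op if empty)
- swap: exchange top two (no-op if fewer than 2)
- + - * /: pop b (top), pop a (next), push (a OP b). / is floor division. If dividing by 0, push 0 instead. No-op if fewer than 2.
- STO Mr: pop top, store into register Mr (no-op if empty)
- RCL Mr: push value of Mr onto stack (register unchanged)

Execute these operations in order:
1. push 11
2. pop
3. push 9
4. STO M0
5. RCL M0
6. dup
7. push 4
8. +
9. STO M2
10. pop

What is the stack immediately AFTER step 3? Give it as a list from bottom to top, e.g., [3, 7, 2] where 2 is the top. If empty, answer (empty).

After op 1 (push 11): stack=[11] mem=[0,0,0,0]
After op 2 (pop): stack=[empty] mem=[0,0,0,0]
After op 3 (push 9): stack=[9] mem=[0,0,0,0]

[9]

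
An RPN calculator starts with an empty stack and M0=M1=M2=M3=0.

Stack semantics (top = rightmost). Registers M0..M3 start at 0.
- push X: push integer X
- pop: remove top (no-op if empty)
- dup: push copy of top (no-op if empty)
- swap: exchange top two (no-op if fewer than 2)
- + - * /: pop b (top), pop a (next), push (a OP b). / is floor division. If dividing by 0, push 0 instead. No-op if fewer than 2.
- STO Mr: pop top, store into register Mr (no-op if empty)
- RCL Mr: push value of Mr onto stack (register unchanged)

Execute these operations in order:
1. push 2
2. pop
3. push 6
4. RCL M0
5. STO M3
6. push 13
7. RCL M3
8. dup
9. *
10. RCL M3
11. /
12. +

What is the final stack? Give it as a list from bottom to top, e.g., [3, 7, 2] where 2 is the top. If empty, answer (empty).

Answer: [6, 13]

Derivation:
After op 1 (push 2): stack=[2] mem=[0,0,0,0]
After op 2 (pop): stack=[empty] mem=[0,0,0,0]
After op 3 (push 6): stack=[6] mem=[0,0,0,0]
After op 4 (RCL M0): stack=[6,0] mem=[0,0,0,0]
After op 5 (STO M3): stack=[6] mem=[0,0,0,0]
After op 6 (push 13): stack=[6,13] mem=[0,0,0,0]
After op 7 (RCL M3): stack=[6,13,0] mem=[0,0,0,0]
After op 8 (dup): stack=[6,13,0,0] mem=[0,0,0,0]
After op 9 (*): stack=[6,13,0] mem=[0,0,0,0]
After op 10 (RCL M3): stack=[6,13,0,0] mem=[0,0,0,0]
After op 11 (/): stack=[6,13,0] mem=[0,0,0,0]
After op 12 (+): stack=[6,13] mem=[0,0,0,0]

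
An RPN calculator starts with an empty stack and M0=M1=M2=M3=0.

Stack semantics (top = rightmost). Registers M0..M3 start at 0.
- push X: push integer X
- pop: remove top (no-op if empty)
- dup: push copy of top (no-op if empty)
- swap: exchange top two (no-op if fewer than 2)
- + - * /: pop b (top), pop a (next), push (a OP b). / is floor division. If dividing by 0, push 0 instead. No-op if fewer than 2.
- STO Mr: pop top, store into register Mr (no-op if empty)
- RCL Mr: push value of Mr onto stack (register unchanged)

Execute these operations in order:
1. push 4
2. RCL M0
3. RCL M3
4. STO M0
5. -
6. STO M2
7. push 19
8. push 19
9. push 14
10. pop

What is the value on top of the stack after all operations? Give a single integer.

Answer: 19

Derivation:
After op 1 (push 4): stack=[4] mem=[0,0,0,0]
After op 2 (RCL M0): stack=[4,0] mem=[0,0,0,0]
After op 3 (RCL M3): stack=[4,0,0] mem=[0,0,0,0]
After op 4 (STO M0): stack=[4,0] mem=[0,0,0,0]
After op 5 (-): stack=[4] mem=[0,0,0,0]
After op 6 (STO M2): stack=[empty] mem=[0,0,4,0]
After op 7 (push 19): stack=[19] mem=[0,0,4,0]
After op 8 (push 19): stack=[19,19] mem=[0,0,4,0]
After op 9 (push 14): stack=[19,19,14] mem=[0,0,4,0]
After op 10 (pop): stack=[19,19] mem=[0,0,4,0]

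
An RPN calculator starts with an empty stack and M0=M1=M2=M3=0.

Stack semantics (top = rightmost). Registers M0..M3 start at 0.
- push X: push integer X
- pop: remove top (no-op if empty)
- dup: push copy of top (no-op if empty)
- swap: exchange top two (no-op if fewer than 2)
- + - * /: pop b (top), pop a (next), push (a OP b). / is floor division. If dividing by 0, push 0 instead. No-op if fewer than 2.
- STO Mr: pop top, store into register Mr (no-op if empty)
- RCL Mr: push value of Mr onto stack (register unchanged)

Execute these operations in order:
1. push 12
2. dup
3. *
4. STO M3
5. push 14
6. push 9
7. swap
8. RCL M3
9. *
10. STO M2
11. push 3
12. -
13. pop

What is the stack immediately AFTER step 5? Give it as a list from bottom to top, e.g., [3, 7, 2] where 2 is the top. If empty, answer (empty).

After op 1 (push 12): stack=[12] mem=[0,0,0,0]
After op 2 (dup): stack=[12,12] mem=[0,0,0,0]
After op 3 (*): stack=[144] mem=[0,0,0,0]
After op 4 (STO M3): stack=[empty] mem=[0,0,0,144]
After op 5 (push 14): stack=[14] mem=[0,0,0,144]

[14]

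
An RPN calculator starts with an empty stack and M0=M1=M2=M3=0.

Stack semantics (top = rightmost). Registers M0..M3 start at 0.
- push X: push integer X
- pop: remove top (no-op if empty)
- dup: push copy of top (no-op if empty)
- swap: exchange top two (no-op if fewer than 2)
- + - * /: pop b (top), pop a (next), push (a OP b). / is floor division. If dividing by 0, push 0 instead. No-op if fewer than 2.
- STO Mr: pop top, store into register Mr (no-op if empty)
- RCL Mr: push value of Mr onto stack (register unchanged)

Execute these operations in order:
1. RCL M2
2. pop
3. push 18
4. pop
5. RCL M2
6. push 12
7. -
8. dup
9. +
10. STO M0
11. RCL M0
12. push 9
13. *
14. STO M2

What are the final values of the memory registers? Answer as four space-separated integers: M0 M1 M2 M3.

After op 1 (RCL M2): stack=[0] mem=[0,0,0,0]
After op 2 (pop): stack=[empty] mem=[0,0,0,0]
After op 3 (push 18): stack=[18] mem=[0,0,0,0]
After op 4 (pop): stack=[empty] mem=[0,0,0,0]
After op 5 (RCL M2): stack=[0] mem=[0,0,0,0]
After op 6 (push 12): stack=[0,12] mem=[0,0,0,0]
After op 7 (-): stack=[-12] mem=[0,0,0,0]
After op 8 (dup): stack=[-12,-12] mem=[0,0,0,0]
After op 9 (+): stack=[-24] mem=[0,0,0,0]
After op 10 (STO M0): stack=[empty] mem=[-24,0,0,0]
After op 11 (RCL M0): stack=[-24] mem=[-24,0,0,0]
After op 12 (push 9): stack=[-24,9] mem=[-24,0,0,0]
After op 13 (*): stack=[-216] mem=[-24,0,0,0]
After op 14 (STO M2): stack=[empty] mem=[-24,0,-216,0]

Answer: -24 0 -216 0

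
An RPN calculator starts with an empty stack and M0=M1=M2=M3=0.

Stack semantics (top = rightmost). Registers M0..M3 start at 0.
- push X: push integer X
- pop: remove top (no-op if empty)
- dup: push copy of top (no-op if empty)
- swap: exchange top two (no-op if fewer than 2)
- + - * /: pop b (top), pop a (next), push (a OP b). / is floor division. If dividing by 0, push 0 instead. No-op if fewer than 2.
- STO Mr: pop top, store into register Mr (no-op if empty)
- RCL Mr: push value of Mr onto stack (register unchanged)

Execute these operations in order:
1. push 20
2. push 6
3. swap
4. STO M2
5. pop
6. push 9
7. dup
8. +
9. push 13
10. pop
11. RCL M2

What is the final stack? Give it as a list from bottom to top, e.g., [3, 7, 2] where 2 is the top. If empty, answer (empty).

Answer: [18, 20]

Derivation:
After op 1 (push 20): stack=[20] mem=[0,0,0,0]
After op 2 (push 6): stack=[20,6] mem=[0,0,0,0]
After op 3 (swap): stack=[6,20] mem=[0,0,0,0]
After op 4 (STO M2): stack=[6] mem=[0,0,20,0]
After op 5 (pop): stack=[empty] mem=[0,0,20,0]
After op 6 (push 9): stack=[9] mem=[0,0,20,0]
After op 7 (dup): stack=[9,9] mem=[0,0,20,0]
After op 8 (+): stack=[18] mem=[0,0,20,0]
After op 9 (push 13): stack=[18,13] mem=[0,0,20,0]
After op 10 (pop): stack=[18] mem=[0,0,20,0]
After op 11 (RCL M2): stack=[18,20] mem=[0,0,20,0]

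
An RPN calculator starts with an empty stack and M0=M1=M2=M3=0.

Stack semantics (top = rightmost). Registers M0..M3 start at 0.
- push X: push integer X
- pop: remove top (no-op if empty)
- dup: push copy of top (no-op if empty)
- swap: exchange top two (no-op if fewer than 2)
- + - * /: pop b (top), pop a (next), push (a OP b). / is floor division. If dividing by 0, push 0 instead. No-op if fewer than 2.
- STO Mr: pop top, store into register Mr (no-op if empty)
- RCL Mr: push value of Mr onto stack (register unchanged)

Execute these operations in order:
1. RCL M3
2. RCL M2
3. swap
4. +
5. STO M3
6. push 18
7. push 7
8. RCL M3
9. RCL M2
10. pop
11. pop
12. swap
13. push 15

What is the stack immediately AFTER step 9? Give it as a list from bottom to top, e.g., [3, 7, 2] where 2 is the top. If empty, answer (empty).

After op 1 (RCL M3): stack=[0] mem=[0,0,0,0]
After op 2 (RCL M2): stack=[0,0] mem=[0,0,0,0]
After op 3 (swap): stack=[0,0] mem=[0,0,0,0]
After op 4 (+): stack=[0] mem=[0,0,0,0]
After op 5 (STO M3): stack=[empty] mem=[0,0,0,0]
After op 6 (push 18): stack=[18] mem=[0,0,0,0]
After op 7 (push 7): stack=[18,7] mem=[0,0,0,0]
After op 8 (RCL M3): stack=[18,7,0] mem=[0,0,0,0]
After op 9 (RCL M2): stack=[18,7,0,0] mem=[0,0,0,0]

[18, 7, 0, 0]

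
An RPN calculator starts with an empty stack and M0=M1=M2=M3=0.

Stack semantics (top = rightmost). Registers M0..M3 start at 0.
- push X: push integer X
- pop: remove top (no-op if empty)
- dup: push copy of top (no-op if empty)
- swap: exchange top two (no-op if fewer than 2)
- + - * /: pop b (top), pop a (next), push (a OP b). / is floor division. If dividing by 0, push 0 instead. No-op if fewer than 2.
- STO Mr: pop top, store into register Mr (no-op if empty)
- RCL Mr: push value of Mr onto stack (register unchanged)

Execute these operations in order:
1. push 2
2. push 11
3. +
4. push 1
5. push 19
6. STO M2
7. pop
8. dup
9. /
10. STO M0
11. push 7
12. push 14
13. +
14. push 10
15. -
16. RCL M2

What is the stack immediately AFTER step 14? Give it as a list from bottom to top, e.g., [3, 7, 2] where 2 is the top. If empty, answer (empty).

After op 1 (push 2): stack=[2] mem=[0,0,0,0]
After op 2 (push 11): stack=[2,11] mem=[0,0,0,0]
After op 3 (+): stack=[13] mem=[0,0,0,0]
After op 4 (push 1): stack=[13,1] mem=[0,0,0,0]
After op 5 (push 19): stack=[13,1,19] mem=[0,0,0,0]
After op 6 (STO M2): stack=[13,1] mem=[0,0,19,0]
After op 7 (pop): stack=[13] mem=[0,0,19,0]
After op 8 (dup): stack=[13,13] mem=[0,0,19,0]
After op 9 (/): stack=[1] mem=[0,0,19,0]
After op 10 (STO M0): stack=[empty] mem=[1,0,19,0]
After op 11 (push 7): stack=[7] mem=[1,0,19,0]
After op 12 (push 14): stack=[7,14] mem=[1,0,19,0]
After op 13 (+): stack=[21] mem=[1,0,19,0]
After op 14 (push 10): stack=[21,10] mem=[1,0,19,0]

[21, 10]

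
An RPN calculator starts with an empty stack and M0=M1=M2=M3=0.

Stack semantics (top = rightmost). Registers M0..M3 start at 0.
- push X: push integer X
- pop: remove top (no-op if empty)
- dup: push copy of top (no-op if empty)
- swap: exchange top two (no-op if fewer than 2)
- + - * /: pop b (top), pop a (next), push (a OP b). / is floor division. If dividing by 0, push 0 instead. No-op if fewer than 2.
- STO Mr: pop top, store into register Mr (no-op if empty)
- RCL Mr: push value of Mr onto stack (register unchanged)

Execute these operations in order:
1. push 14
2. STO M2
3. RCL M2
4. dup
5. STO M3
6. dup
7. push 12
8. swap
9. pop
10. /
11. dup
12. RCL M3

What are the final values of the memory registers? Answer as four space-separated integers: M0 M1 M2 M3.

Answer: 0 0 14 14

Derivation:
After op 1 (push 14): stack=[14] mem=[0,0,0,0]
After op 2 (STO M2): stack=[empty] mem=[0,0,14,0]
After op 3 (RCL M2): stack=[14] mem=[0,0,14,0]
After op 4 (dup): stack=[14,14] mem=[0,0,14,0]
After op 5 (STO M3): stack=[14] mem=[0,0,14,14]
After op 6 (dup): stack=[14,14] mem=[0,0,14,14]
After op 7 (push 12): stack=[14,14,12] mem=[0,0,14,14]
After op 8 (swap): stack=[14,12,14] mem=[0,0,14,14]
After op 9 (pop): stack=[14,12] mem=[0,0,14,14]
After op 10 (/): stack=[1] mem=[0,0,14,14]
After op 11 (dup): stack=[1,1] mem=[0,0,14,14]
After op 12 (RCL M3): stack=[1,1,14] mem=[0,0,14,14]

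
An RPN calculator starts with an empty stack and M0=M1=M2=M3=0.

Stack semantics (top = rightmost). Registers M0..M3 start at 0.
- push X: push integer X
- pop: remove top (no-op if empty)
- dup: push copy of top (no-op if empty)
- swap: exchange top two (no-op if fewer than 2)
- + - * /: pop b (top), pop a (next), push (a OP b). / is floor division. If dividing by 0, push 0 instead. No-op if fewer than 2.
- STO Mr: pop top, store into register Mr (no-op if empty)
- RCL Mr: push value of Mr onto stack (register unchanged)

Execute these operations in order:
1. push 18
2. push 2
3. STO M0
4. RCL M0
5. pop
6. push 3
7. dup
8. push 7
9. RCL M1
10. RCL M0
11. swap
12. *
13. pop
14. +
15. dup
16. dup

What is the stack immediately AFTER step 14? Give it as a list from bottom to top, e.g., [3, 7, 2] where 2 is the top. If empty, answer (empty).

After op 1 (push 18): stack=[18] mem=[0,0,0,0]
After op 2 (push 2): stack=[18,2] mem=[0,0,0,0]
After op 3 (STO M0): stack=[18] mem=[2,0,0,0]
After op 4 (RCL M0): stack=[18,2] mem=[2,0,0,0]
After op 5 (pop): stack=[18] mem=[2,0,0,0]
After op 6 (push 3): stack=[18,3] mem=[2,0,0,0]
After op 7 (dup): stack=[18,3,3] mem=[2,0,0,0]
After op 8 (push 7): stack=[18,3,3,7] mem=[2,0,0,0]
After op 9 (RCL M1): stack=[18,3,3,7,0] mem=[2,0,0,0]
After op 10 (RCL M0): stack=[18,3,3,7,0,2] mem=[2,0,0,0]
After op 11 (swap): stack=[18,3,3,7,2,0] mem=[2,0,0,0]
After op 12 (*): stack=[18,3,3,7,0] mem=[2,0,0,0]
After op 13 (pop): stack=[18,3,3,7] mem=[2,0,0,0]
After op 14 (+): stack=[18,3,10] mem=[2,0,0,0]

[18, 3, 10]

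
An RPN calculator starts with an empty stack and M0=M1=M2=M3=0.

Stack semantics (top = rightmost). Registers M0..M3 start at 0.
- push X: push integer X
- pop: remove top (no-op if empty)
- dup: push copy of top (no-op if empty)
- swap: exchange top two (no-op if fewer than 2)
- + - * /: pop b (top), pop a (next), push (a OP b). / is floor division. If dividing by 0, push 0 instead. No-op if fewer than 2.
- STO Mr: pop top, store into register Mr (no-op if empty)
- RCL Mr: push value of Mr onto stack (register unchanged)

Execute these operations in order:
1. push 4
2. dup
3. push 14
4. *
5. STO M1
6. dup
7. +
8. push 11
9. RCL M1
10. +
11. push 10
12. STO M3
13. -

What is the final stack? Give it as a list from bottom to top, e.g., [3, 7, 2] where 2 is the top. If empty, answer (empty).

Answer: [-59]

Derivation:
After op 1 (push 4): stack=[4] mem=[0,0,0,0]
After op 2 (dup): stack=[4,4] mem=[0,0,0,0]
After op 3 (push 14): stack=[4,4,14] mem=[0,0,0,0]
After op 4 (*): stack=[4,56] mem=[0,0,0,0]
After op 5 (STO M1): stack=[4] mem=[0,56,0,0]
After op 6 (dup): stack=[4,4] mem=[0,56,0,0]
After op 7 (+): stack=[8] mem=[0,56,0,0]
After op 8 (push 11): stack=[8,11] mem=[0,56,0,0]
After op 9 (RCL M1): stack=[8,11,56] mem=[0,56,0,0]
After op 10 (+): stack=[8,67] mem=[0,56,0,0]
After op 11 (push 10): stack=[8,67,10] mem=[0,56,0,0]
After op 12 (STO M3): stack=[8,67] mem=[0,56,0,10]
After op 13 (-): stack=[-59] mem=[0,56,0,10]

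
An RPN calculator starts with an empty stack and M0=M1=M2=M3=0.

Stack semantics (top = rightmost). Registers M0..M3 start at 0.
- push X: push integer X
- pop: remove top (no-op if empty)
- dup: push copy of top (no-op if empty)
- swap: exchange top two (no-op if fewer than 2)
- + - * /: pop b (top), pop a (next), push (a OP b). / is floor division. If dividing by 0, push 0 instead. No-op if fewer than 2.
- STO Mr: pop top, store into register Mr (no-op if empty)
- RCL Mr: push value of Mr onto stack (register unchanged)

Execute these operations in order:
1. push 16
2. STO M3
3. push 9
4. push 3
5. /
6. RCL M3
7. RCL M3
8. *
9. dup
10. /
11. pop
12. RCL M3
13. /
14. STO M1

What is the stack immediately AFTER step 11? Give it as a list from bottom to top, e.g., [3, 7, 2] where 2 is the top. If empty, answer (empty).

After op 1 (push 16): stack=[16] mem=[0,0,0,0]
After op 2 (STO M3): stack=[empty] mem=[0,0,0,16]
After op 3 (push 9): stack=[9] mem=[0,0,0,16]
After op 4 (push 3): stack=[9,3] mem=[0,0,0,16]
After op 5 (/): stack=[3] mem=[0,0,0,16]
After op 6 (RCL M3): stack=[3,16] mem=[0,0,0,16]
After op 7 (RCL M3): stack=[3,16,16] mem=[0,0,0,16]
After op 8 (*): stack=[3,256] mem=[0,0,0,16]
After op 9 (dup): stack=[3,256,256] mem=[0,0,0,16]
After op 10 (/): stack=[3,1] mem=[0,0,0,16]
After op 11 (pop): stack=[3] mem=[0,0,0,16]

[3]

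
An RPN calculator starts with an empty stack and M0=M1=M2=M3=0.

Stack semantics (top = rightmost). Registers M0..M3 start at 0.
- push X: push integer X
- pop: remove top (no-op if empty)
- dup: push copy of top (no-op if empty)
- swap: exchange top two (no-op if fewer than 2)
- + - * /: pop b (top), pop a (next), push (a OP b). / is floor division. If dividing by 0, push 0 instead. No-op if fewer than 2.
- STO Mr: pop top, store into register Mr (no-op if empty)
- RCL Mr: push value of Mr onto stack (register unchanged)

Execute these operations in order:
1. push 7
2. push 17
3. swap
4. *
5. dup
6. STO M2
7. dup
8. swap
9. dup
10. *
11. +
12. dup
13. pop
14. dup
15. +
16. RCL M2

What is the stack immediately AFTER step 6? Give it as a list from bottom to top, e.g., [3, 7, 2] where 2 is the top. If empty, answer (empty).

After op 1 (push 7): stack=[7] mem=[0,0,0,0]
After op 2 (push 17): stack=[7,17] mem=[0,0,0,0]
After op 3 (swap): stack=[17,7] mem=[0,0,0,0]
After op 4 (*): stack=[119] mem=[0,0,0,0]
After op 5 (dup): stack=[119,119] mem=[0,0,0,0]
After op 6 (STO M2): stack=[119] mem=[0,0,119,0]

[119]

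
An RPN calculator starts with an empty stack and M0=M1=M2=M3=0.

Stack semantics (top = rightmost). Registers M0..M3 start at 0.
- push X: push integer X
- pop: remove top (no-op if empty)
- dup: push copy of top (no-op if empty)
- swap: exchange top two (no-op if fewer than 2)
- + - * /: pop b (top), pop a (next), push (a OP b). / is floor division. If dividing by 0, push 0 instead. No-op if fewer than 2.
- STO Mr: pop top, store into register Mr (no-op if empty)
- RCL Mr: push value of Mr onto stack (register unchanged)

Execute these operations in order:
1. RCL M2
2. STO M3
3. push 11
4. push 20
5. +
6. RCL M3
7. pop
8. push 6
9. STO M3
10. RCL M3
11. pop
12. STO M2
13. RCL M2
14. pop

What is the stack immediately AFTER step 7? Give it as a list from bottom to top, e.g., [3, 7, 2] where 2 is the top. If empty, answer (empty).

After op 1 (RCL M2): stack=[0] mem=[0,0,0,0]
After op 2 (STO M3): stack=[empty] mem=[0,0,0,0]
After op 3 (push 11): stack=[11] mem=[0,0,0,0]
After op 4 (push 20): stack=[11,20] mem=[0,0,0,0]
After op 5 (+): stack=[31] mem=[0,0,0,0]
After op 6 (RCL M3): stack=[31,0] mem=[0,0,0,0]
After op 7 (pop): stack=[31] mem=[0,0,0,0]

[31]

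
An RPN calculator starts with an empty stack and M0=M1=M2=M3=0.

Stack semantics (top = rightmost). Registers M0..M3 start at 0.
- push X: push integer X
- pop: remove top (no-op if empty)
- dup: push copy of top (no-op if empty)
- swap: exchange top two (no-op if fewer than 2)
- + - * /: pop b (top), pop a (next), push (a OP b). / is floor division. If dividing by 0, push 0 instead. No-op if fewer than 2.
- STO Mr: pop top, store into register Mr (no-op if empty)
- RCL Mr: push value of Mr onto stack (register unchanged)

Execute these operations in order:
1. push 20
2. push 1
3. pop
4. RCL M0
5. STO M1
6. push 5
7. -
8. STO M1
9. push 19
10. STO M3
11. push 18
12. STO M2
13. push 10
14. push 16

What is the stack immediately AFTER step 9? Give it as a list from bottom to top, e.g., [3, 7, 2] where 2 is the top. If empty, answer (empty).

After op 1 (push 20): stack=[20] mem=[0,0,0,0]
After op 2 (push 1): stack=[20,1] mem=[0,0,0,0]
After op 3 (pop): stack=[20] mem=[0,0,0,0]
After op 4 (RCL M0): stack=[20,0] mem=[0,0,0,0]
After op 5 (STO M1): stack=[20] mem=[0,0,0,0]
After op 6 (push 5): stack=[20,5] mem=[0,0,0,0]
After op 7 (-): stack=[15] mem=[0,0,0,0]
After op 8 (STO M1): stack=[empty] mem=[0,15,0,0]
After op 9 (push 19): stack=[19] mem=[0,15,0,0]

[19]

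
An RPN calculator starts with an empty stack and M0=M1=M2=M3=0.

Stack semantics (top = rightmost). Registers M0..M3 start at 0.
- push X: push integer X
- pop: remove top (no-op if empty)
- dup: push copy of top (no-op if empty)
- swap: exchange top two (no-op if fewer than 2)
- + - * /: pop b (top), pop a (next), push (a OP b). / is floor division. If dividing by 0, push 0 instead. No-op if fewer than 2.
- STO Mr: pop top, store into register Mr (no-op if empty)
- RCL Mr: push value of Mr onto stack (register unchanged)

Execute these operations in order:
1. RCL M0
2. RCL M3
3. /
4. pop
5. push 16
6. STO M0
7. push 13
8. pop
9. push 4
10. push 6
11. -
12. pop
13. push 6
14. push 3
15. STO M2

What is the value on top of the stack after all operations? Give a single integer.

Answer: 6

Derivation:
After op 1 (RCL M0): stack=[0] mem=[0,0,0,0]
After op 2 (RCL M3): stack=[0,0] mem=[0,0,0,0]
After op 3 (/): stack=[0] mem=[0,0,0,0]
After op 4 (pop): stack=[empty] mem=[0,0,0,0]
After op 5 (push 16): stack=[16] mem=[0,0,0,0]
After op 6 (STO M0): stack=[empty] mem=[16,0,0,0]
After op 7 (push 13): stack=[13] mem=[16,0,0,0]
After op 8 (pop): stack=[empty] mem=[16,0,0,0]
After op 9 (push 4): stack=[4] mem=[16,0,0,0]
After op 10 (push 6): stack=[4,6] mem=[16,0,0,0]
After op 11 (-): stack=[-2] mem=[16,0,0,0]
After op 12 (pop): stack=[empty] mem=[16,0,0,0]
After op 13 (push 6): stack=[6] mem=[16,0,0,0]
After op 14 (push 3): stack=[6,3] mem=[16,0,0,0]
After op 15 (STO M2): stack=[6] mem=[16,0,3,0]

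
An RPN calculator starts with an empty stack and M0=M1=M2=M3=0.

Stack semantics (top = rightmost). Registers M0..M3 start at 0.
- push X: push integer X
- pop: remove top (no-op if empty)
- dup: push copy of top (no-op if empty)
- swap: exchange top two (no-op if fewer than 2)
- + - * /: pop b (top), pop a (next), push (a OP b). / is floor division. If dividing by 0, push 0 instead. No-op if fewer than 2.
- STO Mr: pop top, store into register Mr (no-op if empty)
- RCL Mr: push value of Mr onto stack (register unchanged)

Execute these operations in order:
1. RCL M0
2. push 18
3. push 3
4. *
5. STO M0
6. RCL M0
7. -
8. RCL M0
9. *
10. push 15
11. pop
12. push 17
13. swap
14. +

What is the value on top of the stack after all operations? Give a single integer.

Answer: -2899

Derivation:
After op 1 (RCL M0): stack=[0] mem=[0,0,0,0]
After op 2 (push 18): stack=[0,18] mem=[0,0,0,0]
After op 3 (push 3): stack=[0,18,3] mem=[0,0,0,0]
After op 4 (*): stack=[0,54] mem=[0,0,0,0]
After op 5 (STO M0): stack=[0] mem=[54,0,0,0]
After op 6 (RCL M0): stack=[0,54] mem=[54,0,0,0]
After op 7 (-): stack=[-54] mem=[54,0,0,0]
After op 8 (RCL M0): stack=[-54,54] mem=[54,0,0,0]
After op 9 (*): stack=[-2916] mem=[54,0,0,0]
After op 10 (push 15): stack=[-2916,15] mem=[54,0,0,0]
After op 11 (pop): stack=[-2916] mem=[54,0,0,0]
After op 12 (push 17): stack=[-2916,17] mem=[54,0,0,0]
After op 13 (swap): stack=[17,-2916] mem=[54,0,0,0]
After op 14 (+): stack=[-2899] mem=[54,0,0,0]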